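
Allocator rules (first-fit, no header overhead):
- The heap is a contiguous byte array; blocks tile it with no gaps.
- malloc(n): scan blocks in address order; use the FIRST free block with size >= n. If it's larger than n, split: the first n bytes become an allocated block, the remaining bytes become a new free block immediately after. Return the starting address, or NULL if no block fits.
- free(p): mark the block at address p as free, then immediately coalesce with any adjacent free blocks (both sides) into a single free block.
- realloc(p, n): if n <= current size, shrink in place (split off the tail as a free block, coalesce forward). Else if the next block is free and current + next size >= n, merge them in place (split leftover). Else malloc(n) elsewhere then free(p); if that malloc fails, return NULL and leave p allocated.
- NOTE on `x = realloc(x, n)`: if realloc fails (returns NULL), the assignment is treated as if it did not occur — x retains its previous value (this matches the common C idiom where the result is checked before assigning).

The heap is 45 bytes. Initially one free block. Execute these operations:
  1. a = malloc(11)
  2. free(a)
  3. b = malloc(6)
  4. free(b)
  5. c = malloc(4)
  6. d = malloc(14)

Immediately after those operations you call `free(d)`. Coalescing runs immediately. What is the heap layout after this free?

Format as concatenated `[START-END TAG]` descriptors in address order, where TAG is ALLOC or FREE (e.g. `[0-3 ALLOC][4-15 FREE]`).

Answer: [0-3 ALLOC][4-44 FREE]

Derivation:
Op 1: a = malloc(11) -> a = 0; heap: [0-10 ALLOC][11-44 FREE]
Op 2: free(a) -> (freed a); heap: [0-44 FREE]
Op 3: b = malloc(6) -> b = 0; heap: [0-5 ALLOC][6-44 FREE]
Op 4: free(b) -> (freed b); heap: [0-44 FREE]
Op 5: c = malloc(4) -> c = 0; heap: [0-3 ALLOC][4-44 FREE]
Op 6: d = malloc(14) -> d = 4; heap: [0-3 ALLOC][4-17 ALLOC][18-44 FREE]
free(d): d = 4 -> block [4-17 ALLOC]; mark free, coalesce with adjacent free neighbors -> [0-3 ALLOC][4-44 FREE]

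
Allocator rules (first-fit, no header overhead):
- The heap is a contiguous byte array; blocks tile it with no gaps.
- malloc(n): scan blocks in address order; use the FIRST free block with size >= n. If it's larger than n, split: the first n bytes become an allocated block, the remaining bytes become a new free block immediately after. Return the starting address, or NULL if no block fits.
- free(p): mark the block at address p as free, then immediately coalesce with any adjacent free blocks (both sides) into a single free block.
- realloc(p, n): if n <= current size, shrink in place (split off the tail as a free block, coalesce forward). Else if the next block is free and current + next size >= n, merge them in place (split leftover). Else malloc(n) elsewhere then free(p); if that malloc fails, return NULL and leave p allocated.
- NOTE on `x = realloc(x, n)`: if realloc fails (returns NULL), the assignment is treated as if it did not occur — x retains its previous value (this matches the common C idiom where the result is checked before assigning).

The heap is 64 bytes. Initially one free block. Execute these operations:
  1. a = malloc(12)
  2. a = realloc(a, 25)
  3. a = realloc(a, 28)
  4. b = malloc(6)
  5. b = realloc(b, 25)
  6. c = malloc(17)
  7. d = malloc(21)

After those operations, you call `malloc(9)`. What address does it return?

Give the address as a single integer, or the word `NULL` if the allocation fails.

Op 1: a = malloc(12) -> a = 0; heap: [0-11 ALLOC][12-63 FREE]
Op 2: a = realloc(a, 25) -> a = 0; heap: [0-24 ALLOC][25-63 FREE]
Op 3: a = realloc(a, 28) -> a = 0; heap: [0-27 ALLOC][28-63 FREE]
Op 4: b = malloc(6) -> b = 28; heap: [0-27 ALLOC][28-33 ALLOC][34-63 FREE]
Op 5: b = realloc(b, 25) -> b = 28; heap: [0-27 ALLOC][28-52 ALLOC][53-63 FREE]
Op 6: c = malloc(17) -> c = NULL; heap: [0-27 ALLOC][28-52 ALLOC][53-63 FREE]
Op 7: d = malloc(21) -> d = NULL; heap: [0-27 ALLOC][28-52 ALLOC][53-63 FREE]
malloc(9): first-fit scan over [0-27 ALLOC][28-52 ALLOC][53-63 FREE] -> 53

Answer: 53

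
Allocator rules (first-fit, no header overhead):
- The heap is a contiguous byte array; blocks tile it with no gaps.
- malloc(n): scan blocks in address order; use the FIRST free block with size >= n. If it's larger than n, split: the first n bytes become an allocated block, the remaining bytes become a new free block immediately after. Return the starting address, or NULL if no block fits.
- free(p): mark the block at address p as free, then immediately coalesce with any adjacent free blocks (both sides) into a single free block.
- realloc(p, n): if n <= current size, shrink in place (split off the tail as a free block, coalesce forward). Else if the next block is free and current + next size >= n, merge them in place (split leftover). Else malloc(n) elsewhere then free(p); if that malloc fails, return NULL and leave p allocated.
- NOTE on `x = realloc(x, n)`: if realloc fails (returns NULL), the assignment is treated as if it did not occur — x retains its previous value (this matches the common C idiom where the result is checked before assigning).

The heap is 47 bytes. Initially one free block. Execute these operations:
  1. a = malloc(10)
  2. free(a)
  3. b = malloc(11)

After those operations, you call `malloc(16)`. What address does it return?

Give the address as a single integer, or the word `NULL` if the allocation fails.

Answer: 11

Derivation:
Op 1: a = malloc(10) -> a = 0; heap: [0-9 ALLOC][10-46 FREE]
Op 2: free(a) -> (freed a); heap: [0-46 FREE]
Op 3: b = malloc(11) -> b = 0; heap: [0-10 ALLOC][11-46 FREE]
malloc(16): first-fit scan over [0-10 ALLOC][11-46 FREE] -> 11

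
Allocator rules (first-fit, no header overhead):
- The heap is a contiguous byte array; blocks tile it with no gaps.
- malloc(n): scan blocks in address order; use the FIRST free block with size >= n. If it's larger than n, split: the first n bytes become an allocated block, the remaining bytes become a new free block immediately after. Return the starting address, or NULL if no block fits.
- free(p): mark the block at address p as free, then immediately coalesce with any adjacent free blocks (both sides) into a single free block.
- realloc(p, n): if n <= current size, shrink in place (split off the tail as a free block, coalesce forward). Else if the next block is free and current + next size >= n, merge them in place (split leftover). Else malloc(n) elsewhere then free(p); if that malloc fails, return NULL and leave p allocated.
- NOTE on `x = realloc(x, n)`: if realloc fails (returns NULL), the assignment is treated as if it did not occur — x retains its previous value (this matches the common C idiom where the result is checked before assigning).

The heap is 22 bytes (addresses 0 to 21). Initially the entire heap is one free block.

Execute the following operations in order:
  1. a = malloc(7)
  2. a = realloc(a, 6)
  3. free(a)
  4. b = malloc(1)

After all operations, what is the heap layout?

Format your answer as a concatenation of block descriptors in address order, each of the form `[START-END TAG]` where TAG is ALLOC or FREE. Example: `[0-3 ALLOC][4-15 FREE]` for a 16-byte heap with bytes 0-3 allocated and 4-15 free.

Answer: [0-0 ALLOC][1-21 FREE]

Derivation:
Op 1: a = malloc(7) -> a = 0; heap: [0-6 ALLOC][7-21 FREE]
Op 2: a = realloc(a, 6) -> a = 0; heap: [0-5 ALLOC][6-21 FREE]
Op 3: free(a) -> (freed a); heap: [0-21 FREE]
Op 4: b = malloc(1) -> b = 0; heap: [0-0 ALLOC][1-21 FREE]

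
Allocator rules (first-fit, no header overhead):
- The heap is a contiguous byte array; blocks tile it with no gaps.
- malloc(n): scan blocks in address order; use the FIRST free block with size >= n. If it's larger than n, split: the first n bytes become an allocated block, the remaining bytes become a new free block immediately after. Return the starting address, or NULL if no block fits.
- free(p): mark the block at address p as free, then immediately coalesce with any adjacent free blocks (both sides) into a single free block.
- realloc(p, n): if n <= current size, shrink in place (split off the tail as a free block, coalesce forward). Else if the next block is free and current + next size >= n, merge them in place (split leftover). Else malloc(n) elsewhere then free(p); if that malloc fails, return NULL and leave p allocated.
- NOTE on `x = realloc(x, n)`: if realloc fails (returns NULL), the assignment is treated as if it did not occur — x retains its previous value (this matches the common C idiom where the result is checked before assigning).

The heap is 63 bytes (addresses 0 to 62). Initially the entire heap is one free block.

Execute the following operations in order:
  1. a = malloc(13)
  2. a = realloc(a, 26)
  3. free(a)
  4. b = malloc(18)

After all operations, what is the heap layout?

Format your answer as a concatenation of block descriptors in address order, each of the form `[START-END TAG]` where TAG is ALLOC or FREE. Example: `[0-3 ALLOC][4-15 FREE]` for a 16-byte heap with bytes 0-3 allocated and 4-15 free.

Answer: [0-17 ALLOC][18-62 FREE]

Derivation:
Op 1: a = malloc(13) -> a = 0; heap: [0-12 ALLOC][13-62 FREE]
Op 2: a = realloc(a, 26) -> a = 0; heap: [0-25 ALLOC][26-62 FREE]
Op 3: free(a) -> (freed a); heap: [0-62 FREE]
Op 4: b = malloc(18) -> b = 0; heap: [0-17 ALLOC][18-62 FREE]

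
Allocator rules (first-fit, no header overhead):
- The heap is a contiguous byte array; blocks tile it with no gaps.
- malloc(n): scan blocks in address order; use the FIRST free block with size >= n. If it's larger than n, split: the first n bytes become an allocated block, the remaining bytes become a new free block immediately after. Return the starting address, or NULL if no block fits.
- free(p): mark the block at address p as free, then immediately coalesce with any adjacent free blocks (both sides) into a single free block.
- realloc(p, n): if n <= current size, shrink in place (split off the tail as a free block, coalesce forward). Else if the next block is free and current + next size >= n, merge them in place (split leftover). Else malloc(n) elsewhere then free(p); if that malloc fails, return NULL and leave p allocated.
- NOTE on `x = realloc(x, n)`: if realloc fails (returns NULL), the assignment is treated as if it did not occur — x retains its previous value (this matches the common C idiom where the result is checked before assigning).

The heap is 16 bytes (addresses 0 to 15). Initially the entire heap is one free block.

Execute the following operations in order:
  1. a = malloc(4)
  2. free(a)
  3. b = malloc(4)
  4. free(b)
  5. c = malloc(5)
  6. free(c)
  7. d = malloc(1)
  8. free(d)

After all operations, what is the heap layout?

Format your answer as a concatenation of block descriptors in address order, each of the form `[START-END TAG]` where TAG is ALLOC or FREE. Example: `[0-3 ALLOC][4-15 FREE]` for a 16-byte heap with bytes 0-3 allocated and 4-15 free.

Answer: [0-15 FREE]

Derivation:
Op 1: a = malloc(4) -> a = 0; heap: [0-3 ALLOC][4-15 FREE]
Op 2: free(a) -> (freed a); heap: [0-15 FREE]
Op 3: b = malloc(4) -> b = 0; heap: [0-3 ALLOC][4-15 FREE]
Op 4: free(b) -> (freed b); heap: [0-15 FREE]
Op 5: c = malloc(5) -> c = 0; heap: [0-4 ALLOC][5-15 FREE]
Op 6: free(c) -> (freed c); heap: [0-15 FREE]
Op 7: d = malloc(1) -> d = 0; heap: [0-0 ALLOC][1-15 FREE]
Op 8: free(d) -> (freed d); heap: [0-15 FREE]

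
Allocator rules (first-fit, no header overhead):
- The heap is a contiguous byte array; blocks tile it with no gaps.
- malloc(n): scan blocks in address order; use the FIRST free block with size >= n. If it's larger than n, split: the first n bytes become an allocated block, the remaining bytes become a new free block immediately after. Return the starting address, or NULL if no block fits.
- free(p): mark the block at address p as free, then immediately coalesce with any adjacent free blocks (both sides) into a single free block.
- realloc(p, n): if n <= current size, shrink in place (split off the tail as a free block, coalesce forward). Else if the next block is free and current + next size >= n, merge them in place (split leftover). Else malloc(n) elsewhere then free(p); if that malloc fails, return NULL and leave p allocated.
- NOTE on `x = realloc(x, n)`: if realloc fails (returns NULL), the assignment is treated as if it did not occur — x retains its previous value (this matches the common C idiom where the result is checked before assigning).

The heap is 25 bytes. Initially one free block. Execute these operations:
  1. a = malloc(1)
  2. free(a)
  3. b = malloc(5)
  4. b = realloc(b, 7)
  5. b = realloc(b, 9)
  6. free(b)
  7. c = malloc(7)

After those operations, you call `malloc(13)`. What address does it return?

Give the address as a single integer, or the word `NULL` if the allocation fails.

Op 1: a = malloc(1) -> a = 0; heap: [0-0 ALLOC][1-24 FREE]
Op 2: free(a) -> (freed a); heap: [0-24 FREE]
Op 3: b = malloc(5) -> b = 0; heap: [0-4 ALLOC][5-24 FREE]
Op 4: b = realloc(b, 7) -> b = 0; heap: [0-6 ALLOC][7-24 FREE]
Op 5: b = realloc(b, 9) -> b = 0; heap: [0-8 ALLOC][9-24 FREE]
Op 6: free(b) -> (freed b); heap: [0-24 FREE]
Op 7: c = malloc(7) -> c = 0; heap: [0-6 ALLOC][7-24 FREE]
malloc(13): first-fit scan over [0-6 ALLOC][7-24 FREE] -> 7

Answer: 7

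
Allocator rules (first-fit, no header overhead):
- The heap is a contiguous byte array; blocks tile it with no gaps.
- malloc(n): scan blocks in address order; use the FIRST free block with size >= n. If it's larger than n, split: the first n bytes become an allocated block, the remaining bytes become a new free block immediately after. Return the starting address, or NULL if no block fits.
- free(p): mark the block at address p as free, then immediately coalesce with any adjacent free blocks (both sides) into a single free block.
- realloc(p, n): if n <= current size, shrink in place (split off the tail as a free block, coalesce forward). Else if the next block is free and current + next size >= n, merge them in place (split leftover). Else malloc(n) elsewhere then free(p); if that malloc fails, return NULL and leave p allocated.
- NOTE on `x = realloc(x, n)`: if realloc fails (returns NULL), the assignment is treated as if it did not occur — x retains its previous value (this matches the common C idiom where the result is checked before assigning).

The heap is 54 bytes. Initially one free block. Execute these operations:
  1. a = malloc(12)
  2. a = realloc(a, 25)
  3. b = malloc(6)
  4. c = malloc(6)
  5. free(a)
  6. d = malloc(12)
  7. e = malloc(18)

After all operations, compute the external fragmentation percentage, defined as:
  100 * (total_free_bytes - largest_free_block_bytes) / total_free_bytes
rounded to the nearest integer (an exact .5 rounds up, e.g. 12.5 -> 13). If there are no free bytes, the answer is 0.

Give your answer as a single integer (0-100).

Op 1: a = malloc(12) -> a = 0; heap: [0-11 ALLOC][12-53 FREE]
Op 2: a = realloc(a, 25) -> a = 0; heap: [0-24 ALLOC][25-53 FREE]
Op 3: b = malloc(6) -> b = 25; heap: [0-24 ALLOC][25-30 ALLOC][31-53 FREE]
Op 4: c = malloc(6) -> c = 31; heap: [0-24 ALLOC][25-30 ALLOC][31-36 ALLOC][37-53 FREE]
Op 5: free(a) -> (freed a); heap: [0-24 FREE][25-30 ALLOC][31-36 ALLOC][37-53 FREE]
Op 6: d = malloc(12) -> d = 0; heap: [0-11 ALLOC][12-24 FREE][25-30 ALLOC][31-36 ALLOC][37-53 FREE]
Op 7: e = malloc(18) -> e = NULL; heap: [0-11 ALLOC][12-24 FREE][25-30 ALLOC][31-36 ALLOC][37-53 FREE]
Free blocks: [13 17] total_free=30 largest=17 -> 100*(30-17)/30 = 1300/30 ≈ 43.333 -> rounds to 43

Answer: 43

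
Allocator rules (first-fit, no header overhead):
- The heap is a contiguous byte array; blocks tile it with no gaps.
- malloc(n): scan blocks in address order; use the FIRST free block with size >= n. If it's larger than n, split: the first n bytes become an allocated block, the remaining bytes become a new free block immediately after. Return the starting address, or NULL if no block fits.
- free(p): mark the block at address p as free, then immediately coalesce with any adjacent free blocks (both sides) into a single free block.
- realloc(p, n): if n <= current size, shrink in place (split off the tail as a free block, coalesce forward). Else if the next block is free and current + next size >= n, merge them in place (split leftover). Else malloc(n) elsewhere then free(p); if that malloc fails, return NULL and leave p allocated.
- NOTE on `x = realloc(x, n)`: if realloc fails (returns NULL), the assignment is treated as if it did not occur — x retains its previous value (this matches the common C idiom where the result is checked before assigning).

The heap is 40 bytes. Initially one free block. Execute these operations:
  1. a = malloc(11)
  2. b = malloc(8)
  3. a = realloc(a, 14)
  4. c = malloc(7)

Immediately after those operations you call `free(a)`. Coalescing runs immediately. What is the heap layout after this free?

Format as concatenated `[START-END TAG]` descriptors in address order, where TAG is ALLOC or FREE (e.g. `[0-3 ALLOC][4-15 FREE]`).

Answer: [0-6 ALLOC][7-10 FREE][11-18 ALLOC][19-39 FREE]

Derivation:
Op 1: a = malloc(11) -> a = 0; heap: [0-10 ALLOC][11-39 FREE]
Op 2: b = malloc(8) -> b = 11; heap: [0-10 ALLOC][11-18 ALLOC][19-39 FREE]
Op 3: a = realloc(a, 14) -> a = 19; heap: [0-10 FREE][11-18 ALLOC][19-32 ALLOC][33-39 FREE]
Op 4: c = malloc(7) -> c = 0; heap: [0-6 ALLOC][7-10 FREE][11-18 ALLOC][19-32 ALLOC][33-39 FREE]
free(a): a = 19 -> block [19-32 ALLOC]; mark free, coalesce with adjacent free neighbors -> [0-6 ALLOC][7-10 FREE][11-18 ALLOC][19-39 FREE]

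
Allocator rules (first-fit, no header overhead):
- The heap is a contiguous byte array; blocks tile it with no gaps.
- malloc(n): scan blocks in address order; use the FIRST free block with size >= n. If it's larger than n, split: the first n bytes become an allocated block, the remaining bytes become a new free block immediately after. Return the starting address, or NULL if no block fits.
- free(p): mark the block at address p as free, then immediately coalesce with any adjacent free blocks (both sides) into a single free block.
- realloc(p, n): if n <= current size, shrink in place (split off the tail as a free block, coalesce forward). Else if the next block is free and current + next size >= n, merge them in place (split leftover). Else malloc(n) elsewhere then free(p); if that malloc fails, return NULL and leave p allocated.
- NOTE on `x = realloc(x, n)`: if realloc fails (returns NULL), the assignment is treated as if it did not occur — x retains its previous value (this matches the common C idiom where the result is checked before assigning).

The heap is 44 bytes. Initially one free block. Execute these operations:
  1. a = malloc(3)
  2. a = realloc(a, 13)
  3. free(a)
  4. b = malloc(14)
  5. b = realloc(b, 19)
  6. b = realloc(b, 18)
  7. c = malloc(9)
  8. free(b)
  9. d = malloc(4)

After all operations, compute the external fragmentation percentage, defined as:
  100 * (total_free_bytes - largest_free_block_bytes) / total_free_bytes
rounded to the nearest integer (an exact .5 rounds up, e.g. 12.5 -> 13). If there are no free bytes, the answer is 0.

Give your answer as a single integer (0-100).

Op 1: a = malloc(3) -> a = 0; heap: [0-2 ALLOC][3-43 FREE]
Op 2: a = realloc(a, 13) -> a = 0; heap: [0-12 ALLOC][13-43 FREE]
Op 3: free(a) -> (freed a); heap: [0-43 FREE]
Op 4: b = malloc(14) -> b = 0; heap: [0-13 ALLOC][14-43 FREE]
Op 5: b = realloc(b, 19) -> b = 0; heap: [0-18 ALLOC][19-43 FREE]
Op 6: b = realloc(b, 18) -> b = 0; heap: [0-17 ALLOC][18-43 FREE]
Op 7: c = malloc(9) -> c = 18; heap: [0-17 ALLOC][18-26 ALLOC][27-43 FREE]
Op 8: free(b) -> (freed b); heap: [0-17 FREE][18-26 ALLOC][27-43 FREE]
Op 9: d = malloc(4) -> d = 0; heap: [0-3 ALLOC][4-17 FREE][18-26 ALLOC][27-43 FREE]
Free blocks: [14 17] total_free=31 largest=17 -> 100*(31-17)/31 = 1400/31 ≈ 45.161 -> rounds to 45

Answer: 45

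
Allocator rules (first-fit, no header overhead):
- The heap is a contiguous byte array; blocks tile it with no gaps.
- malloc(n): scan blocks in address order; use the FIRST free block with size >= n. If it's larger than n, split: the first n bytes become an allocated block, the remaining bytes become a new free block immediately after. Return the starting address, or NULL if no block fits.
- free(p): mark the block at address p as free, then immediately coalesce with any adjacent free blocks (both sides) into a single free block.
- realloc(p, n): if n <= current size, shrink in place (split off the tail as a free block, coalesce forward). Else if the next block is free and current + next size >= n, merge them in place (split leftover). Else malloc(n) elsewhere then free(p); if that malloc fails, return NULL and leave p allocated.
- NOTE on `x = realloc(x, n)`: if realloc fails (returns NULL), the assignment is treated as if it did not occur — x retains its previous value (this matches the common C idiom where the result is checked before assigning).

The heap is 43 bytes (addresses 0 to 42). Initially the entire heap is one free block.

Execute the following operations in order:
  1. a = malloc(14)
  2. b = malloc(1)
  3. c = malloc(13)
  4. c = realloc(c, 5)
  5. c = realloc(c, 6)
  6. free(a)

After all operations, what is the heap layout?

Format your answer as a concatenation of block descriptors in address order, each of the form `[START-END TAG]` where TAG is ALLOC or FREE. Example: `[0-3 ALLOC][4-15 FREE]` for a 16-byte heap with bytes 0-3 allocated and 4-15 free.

Op 1: a = malloc(14) -> a = 0; heap: [0-13 ALLOC][14-42 FREE]
Op 2: b = malloc(1) -> b = 14; heap: [0-13 ALLOC][14-14 ALLOC][15-42 FREE]
Op 3: c = malloc(13) -> c = 15; heap: [0-13 ALLOC][14-14 ALLOC][15-27 ALLOC][28-42 FREE]
Op 4: c = realloc(c, 5) -> c = 15; heap: [0-13 ALLOC][14-14 ALLOC][15-19 ALLOC][20-42 FREE]
Op 5: c = realloc(c, 6) -> c = 15; heap: [0-13 ALLOC][14-14 ALLOC][15-20 ALLOC][21-42 FREE]
Op 6: free(a) -> (freed a); heap: [0-13 FREE][14-14 ALLOC][15-20 ALLOC][21-42 FREE]

Answer: [0-13 FREE][14-14 ALLOC][15-20 ALLOC][21-42 FREE]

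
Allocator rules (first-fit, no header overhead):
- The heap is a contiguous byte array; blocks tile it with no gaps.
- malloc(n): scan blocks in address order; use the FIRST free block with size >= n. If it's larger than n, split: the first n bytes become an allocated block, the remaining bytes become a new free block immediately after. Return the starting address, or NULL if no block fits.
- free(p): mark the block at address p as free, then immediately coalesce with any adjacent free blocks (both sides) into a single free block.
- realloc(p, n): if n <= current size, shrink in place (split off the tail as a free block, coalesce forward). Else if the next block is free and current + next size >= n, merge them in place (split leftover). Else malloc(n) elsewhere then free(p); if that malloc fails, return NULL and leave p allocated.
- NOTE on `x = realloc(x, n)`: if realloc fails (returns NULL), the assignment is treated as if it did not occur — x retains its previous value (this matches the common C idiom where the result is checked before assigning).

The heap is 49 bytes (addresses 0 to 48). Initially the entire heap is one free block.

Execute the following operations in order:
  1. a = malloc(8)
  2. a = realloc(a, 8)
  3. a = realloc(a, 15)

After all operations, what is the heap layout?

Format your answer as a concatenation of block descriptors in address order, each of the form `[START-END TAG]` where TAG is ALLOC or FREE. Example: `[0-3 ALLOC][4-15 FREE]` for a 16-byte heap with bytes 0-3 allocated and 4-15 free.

Answer: [0-14 ALLOC][15-48 FREE]

Derivation:
Op 1: a = malloc(8) -> a = 0; heap: [0-7 ALLOC][8-48 FREE]
Op 2: a = realloc(a, 8) -> a = 0; heap: [0-7 ALLOC][8-48 FREE]
Op 3: a = realloc(a, 15) -> a = 0; heap: [0-14 ALLOC][15-48 FREE]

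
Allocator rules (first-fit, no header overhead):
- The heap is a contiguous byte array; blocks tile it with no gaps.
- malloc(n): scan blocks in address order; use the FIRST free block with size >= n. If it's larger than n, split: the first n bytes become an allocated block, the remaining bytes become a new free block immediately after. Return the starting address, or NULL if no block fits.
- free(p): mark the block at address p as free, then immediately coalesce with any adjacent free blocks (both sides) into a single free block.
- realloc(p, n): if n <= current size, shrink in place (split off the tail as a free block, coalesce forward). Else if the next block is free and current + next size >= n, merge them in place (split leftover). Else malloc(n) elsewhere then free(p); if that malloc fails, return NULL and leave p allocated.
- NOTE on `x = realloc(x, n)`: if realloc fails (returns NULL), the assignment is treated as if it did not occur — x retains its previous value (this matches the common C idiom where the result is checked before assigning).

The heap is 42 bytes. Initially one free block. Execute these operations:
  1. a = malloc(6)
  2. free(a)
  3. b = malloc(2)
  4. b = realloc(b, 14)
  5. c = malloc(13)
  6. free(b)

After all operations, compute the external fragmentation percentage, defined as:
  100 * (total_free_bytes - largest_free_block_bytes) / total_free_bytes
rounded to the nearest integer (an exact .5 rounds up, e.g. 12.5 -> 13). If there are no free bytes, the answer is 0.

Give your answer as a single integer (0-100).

Answer: 48

Derivation:
Op 1: a = malloc(6) -> a = 0; heap: [0-5 ALLOC][6-41 FREE]
Op 2: free(a) -> (freed a); heap: [0-41 FREE]
Op 3: b = malloc(2) -> b = 0; heap: [0-1 ALLOC][2-41 FREE]
Op 4: b = realloc(b, 14) -> b = 0; heap: [0-13 ALLOC][14-41 FREE]
Op 5: c = malloc(13) -> c = 14; heap: [0-13 ALLOC][14-26 ALLOC][27-41 FREE]
Op 6: free(b) -> (freed b); heap: [0-13 FREE][14-26 ALLOC][27-41 FREE]
Free blocks: [14 15] total_free=29 largest=15 -> 100*(29-15)/29 = 1400/29 ≈ 48.276 -> rounds to 48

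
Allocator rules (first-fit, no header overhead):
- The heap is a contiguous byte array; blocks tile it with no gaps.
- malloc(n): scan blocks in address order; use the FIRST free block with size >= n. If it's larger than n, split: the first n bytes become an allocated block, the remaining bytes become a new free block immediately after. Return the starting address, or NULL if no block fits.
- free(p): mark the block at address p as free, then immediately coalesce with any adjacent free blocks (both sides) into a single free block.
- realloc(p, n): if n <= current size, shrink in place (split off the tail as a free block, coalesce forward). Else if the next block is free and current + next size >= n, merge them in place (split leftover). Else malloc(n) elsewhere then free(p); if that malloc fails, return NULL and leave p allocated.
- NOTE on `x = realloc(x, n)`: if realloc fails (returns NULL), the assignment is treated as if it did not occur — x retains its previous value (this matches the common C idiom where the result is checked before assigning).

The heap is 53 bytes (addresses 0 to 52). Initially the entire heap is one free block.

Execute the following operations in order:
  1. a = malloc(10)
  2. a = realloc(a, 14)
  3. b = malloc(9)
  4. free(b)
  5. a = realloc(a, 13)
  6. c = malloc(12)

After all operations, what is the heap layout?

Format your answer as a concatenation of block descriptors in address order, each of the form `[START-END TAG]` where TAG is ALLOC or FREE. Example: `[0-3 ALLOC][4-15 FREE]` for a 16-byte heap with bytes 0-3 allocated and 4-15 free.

Answer: [0-12 ALLOC][13-24 ALLOC][25-52 FREE]

Derivation:
Op 1: a = malloc(10) -> a = 0; heap: [0-9 ALLOC][10-52 FREE]
Op 2: a = realloc(a, 14) -> a = 0; heap: [0-13 ALLOC][14-52 FREE]
Op 3: b = malloc(9) -> b = 14; heap: [0-13 ALLOC][14-22 ALLOC][23-52 FREE]
Op 4: free(b) -> (freed b); heap: [0-13 ALLOC][14-52 FREE]
Op 5: a = realloc(a, 13) -> a = 0; heap: [0-12 ALLOC][13-52 FREE]
Op 6: c = malloc(12) -> c = 13; heap: [0-12 ALLOC][13-24 ALLOC][25-52 FREE]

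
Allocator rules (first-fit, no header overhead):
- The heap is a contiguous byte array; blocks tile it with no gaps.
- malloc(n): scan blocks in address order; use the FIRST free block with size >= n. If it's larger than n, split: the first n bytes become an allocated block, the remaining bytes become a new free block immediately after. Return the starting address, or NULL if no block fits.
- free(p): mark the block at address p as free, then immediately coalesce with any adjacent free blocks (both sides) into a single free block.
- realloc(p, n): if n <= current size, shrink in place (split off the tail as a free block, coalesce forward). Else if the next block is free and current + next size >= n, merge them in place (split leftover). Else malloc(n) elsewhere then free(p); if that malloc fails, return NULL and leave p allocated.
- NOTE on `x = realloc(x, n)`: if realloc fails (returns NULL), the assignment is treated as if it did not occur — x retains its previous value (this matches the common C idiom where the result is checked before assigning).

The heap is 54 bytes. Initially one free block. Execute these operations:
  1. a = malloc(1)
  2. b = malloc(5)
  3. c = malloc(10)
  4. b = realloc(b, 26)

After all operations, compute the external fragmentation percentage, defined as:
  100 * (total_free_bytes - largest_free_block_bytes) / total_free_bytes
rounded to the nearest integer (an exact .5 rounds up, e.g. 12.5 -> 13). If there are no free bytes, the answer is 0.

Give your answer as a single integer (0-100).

Op 1: a = malloc(1) -> a = 0; heap: [0-0 ALLOC][1-53 FREE]
Op 2: b = malloc(5) -> b = 1; heap: [0-0 ALLOC][1-5 ALLOC][6-53 FREE]
Op 3: c = malloc(10) -> c = 6; heap: [0-0 ALLOC][1-5 ALLOC][6-15 ALLOC][16-53 FREE]
Op 4: b = realloc(b, 26) -> b = 16; heap: [0-0 ALLOC][1-5 FREE][6-15 ALLOC][16-41 ALLOC][42-53 FREE]
Free blocks: [5 12] total_free=17 largest=12 -> 100*(17-12)/17 = 500/17 ≈ 29.412 -> rounds to 29

Answer: 29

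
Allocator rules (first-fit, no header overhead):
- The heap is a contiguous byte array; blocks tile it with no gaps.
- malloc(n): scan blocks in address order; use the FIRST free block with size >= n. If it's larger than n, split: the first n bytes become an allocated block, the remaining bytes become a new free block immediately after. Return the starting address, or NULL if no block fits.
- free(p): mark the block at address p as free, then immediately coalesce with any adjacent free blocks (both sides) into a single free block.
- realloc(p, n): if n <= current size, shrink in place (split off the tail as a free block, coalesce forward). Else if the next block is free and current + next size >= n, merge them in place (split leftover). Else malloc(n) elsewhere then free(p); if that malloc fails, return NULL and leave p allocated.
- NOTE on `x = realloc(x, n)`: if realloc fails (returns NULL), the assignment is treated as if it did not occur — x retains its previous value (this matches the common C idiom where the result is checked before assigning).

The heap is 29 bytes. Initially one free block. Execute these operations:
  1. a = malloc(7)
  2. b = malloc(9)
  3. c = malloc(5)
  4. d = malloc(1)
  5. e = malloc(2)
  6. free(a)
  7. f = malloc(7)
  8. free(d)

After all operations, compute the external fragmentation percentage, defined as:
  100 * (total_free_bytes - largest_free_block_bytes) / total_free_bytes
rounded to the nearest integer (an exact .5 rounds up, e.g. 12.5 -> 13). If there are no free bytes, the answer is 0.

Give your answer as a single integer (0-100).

Answer: 17

Derivation:
Op 1: a = malloc(7) -> a = 0; heap: [0-6 ALLOC][7-28 FREE]
Op 2: b = malloc(9) -> b = 7; heap: [0-6 ALLOC][7-15 ALLOC][16-28 FREE]
Op 3: c = malloc(5) -> c = 16; heap: [0-6 ALLOC][7-15 ALLOC][16-20 ALLOC][21-28 FREE]
Op 4: d = malloc(1) -> d = 21; heap: [0-6 ALLOC][7-15 ALLOC][16-20 ALLOC][21-21 ALLOC][22-28 FREE]
Op 5: e = malloc(2) -> e = 22; heap: [0-6 ALLOC][7-15 ALLOC][16-20 ALLOC][21-21 ALLOC][22-23 ALLOC][24-28 FREE]
Op 6: free(a) -> (freed a); heap: [0-6 FREE][7-15 ALLOC][16-20 ALLOC][21-21 ALLOC][22-23 ALLOC][24-28 FREE]
Op 7: f = malloc(7) -> f = 0; heap: [0-6 ALLOC][7-15 ALLOC][16-20 ALLOC][21-21 ALLOC][22-23 ALLOC][24-28 FREE]
Op 8: free(d) -> (freed d); heap: [0-6 ALLOC][7-15 ALLOC][16-20 ALLOC][21-21 FREE][22-23 ALLOC][24-28 FREE]
Free blocks: [1 5] total_free=6 largest=5 -> 100*(6-5)/6 = 100/6 ≈ 16.667 -> rounds to 17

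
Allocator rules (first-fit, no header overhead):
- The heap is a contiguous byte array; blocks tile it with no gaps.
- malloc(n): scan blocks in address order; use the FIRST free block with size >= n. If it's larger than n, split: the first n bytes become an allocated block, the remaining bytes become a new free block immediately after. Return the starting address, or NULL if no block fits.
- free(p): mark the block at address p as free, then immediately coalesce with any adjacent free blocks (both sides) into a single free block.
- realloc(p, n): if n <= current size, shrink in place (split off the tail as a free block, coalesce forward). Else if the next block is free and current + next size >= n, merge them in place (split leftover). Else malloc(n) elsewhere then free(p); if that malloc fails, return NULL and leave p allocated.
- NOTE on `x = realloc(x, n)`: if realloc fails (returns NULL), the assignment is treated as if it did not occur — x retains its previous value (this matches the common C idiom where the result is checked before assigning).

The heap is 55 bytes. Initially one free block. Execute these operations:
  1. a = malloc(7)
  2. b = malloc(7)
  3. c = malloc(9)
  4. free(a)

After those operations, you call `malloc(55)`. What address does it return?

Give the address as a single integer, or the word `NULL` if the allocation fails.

Op 1: a = malloc(7) -> a = 0; heap: [0-6 ALLOC][7-54 FREE]
Op 2: b = malloc(7) -> b = 7; heap: [0-6 ALLOC][7-13 ALLOC][14-54 FREE]
Op 3: c = malloc(9) -> c = 14; heap: [0-6 ALLOC][7-13 ALLOC][14-22 ALLOC][23-54 FREE]
Op 4: free(a) -> (freed a); heap: [0-6 FREE][7-13 ALLOC][14-22 ALLOC][23-54 FREE]
malloc(55): first-fit scan over [0-6 FREE][7-13 ALLOC][14-22 ALLOC][23-54 FREE] -> NULL

Answer: NULL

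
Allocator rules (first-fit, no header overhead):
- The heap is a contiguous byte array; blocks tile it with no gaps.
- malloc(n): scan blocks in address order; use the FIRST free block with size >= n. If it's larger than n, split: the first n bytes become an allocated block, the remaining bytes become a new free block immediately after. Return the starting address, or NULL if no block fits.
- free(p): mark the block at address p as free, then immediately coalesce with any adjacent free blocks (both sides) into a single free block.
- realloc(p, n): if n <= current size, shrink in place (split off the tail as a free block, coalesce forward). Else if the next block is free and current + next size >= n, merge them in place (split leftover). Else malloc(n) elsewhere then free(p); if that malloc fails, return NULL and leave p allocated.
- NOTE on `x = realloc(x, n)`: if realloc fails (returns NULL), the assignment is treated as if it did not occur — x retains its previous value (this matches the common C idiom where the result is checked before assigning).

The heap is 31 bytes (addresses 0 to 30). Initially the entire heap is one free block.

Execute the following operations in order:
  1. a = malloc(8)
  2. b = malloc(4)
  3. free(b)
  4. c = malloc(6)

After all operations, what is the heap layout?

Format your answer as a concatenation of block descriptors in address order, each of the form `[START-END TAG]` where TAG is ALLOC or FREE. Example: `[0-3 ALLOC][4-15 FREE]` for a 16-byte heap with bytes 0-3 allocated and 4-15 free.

Answer: [0-7 ALLOC][8-13 ALLOC][14-30 FREE]

Derivation:
Op 1: a = malloc(8) -> a = 0; heap: [0-7 ALLOC][8-30 FREE]
Op 2: b = malloc(4) -> b = 8; heap: [0-7 ALLOC][8-11 ALLOC][12-30 FREE]
Op 3: free(b) -> (freed b); heap: [0-7 ALLOC][8-30 FREE]
Op 4: c = malloc(6) -> c = 8; heap: [0-7 ALLOC][8-13 ALLOC][14-30 FREE]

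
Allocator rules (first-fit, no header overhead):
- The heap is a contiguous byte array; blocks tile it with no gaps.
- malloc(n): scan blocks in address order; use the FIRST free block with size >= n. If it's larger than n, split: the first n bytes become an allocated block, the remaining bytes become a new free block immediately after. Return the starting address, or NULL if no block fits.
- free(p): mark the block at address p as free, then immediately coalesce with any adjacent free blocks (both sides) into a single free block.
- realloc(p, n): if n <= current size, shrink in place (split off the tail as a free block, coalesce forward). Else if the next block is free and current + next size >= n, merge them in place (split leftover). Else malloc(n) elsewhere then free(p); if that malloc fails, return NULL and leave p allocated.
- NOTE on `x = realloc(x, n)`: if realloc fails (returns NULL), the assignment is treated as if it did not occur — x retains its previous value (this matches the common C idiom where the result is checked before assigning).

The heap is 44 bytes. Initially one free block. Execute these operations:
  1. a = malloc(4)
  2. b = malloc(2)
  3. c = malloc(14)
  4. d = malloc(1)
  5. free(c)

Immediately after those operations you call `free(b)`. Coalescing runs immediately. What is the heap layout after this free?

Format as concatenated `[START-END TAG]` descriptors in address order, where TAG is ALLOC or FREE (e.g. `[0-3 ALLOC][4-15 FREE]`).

Op 1: a = malloc(4) -> a = 0; heap: [0-3 ALLOC][4-43 FREE]
Op 2: b = malloc(2) -> b = 4; heap: [0-3 ALLOC][4-5 ALLOC][6-43 FREE]
Op 3: c = malloc(14) -> c = 6; heap: [0-3 ALLOC][4-5 ALLOC][6-19 ALLOC][20-43 FREE]
Op 4: d = malloc(1) -> d = 20; heap: [0-3 ALLOC][4-5 ALLOC][6-19 ALLOC][20-20 ALLOC][21-43 FREE]
Op 5: free(c) -> (freed c); heap: [0-3 ALLOC][4-5 ALLOC][6-19 FREE][20-20 ALLOC][21-43 FREE]
free(b): b = 4 -> block [4-5 ALLOC]; mark free, coalesce with adjacent free neighbors -> [0-3 ALLOC][4-19 FREE][20-20 ALLOC][21-43 FREE]

Answer: [0-3 ALLOC][4-19 FREE][20-20 ALLOC][21-43 FREE]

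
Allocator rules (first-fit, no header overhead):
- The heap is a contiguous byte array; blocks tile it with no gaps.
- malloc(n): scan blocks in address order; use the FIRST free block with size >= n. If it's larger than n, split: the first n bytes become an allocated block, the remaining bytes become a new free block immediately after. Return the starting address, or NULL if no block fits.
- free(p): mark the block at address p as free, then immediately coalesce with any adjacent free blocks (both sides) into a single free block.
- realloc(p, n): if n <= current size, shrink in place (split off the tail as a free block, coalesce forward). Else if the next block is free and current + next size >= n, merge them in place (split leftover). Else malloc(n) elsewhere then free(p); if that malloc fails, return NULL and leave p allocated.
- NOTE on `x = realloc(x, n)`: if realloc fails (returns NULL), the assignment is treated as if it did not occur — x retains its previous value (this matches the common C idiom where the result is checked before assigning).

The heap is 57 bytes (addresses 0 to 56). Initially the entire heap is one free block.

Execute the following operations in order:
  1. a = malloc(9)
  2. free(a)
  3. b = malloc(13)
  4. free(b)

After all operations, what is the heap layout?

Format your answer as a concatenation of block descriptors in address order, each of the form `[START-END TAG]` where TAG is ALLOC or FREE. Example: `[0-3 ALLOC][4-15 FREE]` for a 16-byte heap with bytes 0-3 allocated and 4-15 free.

Answer: [0-56 FREE]

Derivation:
Op 1: a = malloc(9) -> a = 0; heap: [0-8 ALLOC][9-56 FREE]
Op 2: free(a) -> (freed a); heap: [0-56 FREE]
Op 3: b = malloc(13) -> b = 0; heap: [0-12 ALLOC][13-56 FREE]
Op 4: free(b) -> (freed b); heap: [0-56 FREE]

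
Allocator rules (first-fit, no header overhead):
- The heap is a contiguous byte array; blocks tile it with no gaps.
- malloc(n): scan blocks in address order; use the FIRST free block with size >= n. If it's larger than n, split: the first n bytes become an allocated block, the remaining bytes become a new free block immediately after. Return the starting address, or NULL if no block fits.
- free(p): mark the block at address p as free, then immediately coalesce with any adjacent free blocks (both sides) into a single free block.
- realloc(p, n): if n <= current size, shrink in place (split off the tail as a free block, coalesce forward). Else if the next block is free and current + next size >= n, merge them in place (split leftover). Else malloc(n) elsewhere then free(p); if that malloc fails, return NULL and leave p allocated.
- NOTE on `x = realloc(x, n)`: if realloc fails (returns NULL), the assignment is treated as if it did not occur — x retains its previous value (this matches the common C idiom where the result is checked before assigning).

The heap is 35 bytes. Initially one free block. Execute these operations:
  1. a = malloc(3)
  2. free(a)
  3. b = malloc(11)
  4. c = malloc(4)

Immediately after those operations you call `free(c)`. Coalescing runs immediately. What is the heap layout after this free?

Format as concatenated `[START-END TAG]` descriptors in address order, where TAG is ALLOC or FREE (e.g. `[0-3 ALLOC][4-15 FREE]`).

Answer: [0-10 ALLOC][11-34 FREE]

Derivation:
Op 1: a = malloc(3) -> a = 0; heap: [0-2 ALLOC][3-34 FREE]
Op 2: free(a) -> (freed a); heap: [0-34 FREE]
Op 3: b = malloc(11) -> b = 0; heap: [0-10 ALLOC][11-34 FREE]
Op 4: c = malloc(4) -> c = 11; heap: [0-10 ALLOC][11-14 ALLOC][15-34 FREE]
free(c): c = 11 -> block [11-14 ALLOC]; mark free, coalesce with adjacent free neighbors -> [0-10 ALLOC][11-34 FREE]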